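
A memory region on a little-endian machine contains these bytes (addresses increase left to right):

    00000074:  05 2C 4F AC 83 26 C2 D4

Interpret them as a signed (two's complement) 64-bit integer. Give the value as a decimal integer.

-3115885645213520891

Little-endian: lowest address holds the least-significant byte.
Reassemble most-significant byte first: D4 C2 26 83 AC 4F 2C 05 → 0xD4C22683AC4F2C05.
Top bit is set, so as a signed 64-bit value this is 0xD4C22683AC4F2C05 − 2^64 = -3115885645213520891.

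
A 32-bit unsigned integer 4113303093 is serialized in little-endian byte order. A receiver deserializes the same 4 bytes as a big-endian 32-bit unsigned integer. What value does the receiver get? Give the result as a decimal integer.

889597173

4113303093 in 32-bit hexadecimal is 0xF52C0635.
Stored little-endian, the bytes at ascending addresses are 35 06 2C F5.
Read back as big-endian, the last byte is least significant, giving 0x35062CF5.
0x35062CF5 = 889597173.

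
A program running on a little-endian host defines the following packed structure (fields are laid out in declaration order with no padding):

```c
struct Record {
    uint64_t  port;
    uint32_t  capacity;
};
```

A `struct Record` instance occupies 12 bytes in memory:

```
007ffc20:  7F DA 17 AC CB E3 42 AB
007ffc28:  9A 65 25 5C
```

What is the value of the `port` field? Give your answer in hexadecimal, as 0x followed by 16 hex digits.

0xAB42E3CBAC17DA7F

`port` is the first field, at byte offset 0, occupying 8 bytes.
Bytes at offsets 0..7: 7F DA 17 AC CB E3 42 AB.
Little-endian stores the least-significant byte at the lowest address.
Reassemble most-significant byte first: AB 42 E3 CB AC 17 DA 7F → 0xAB42E3CBAC17DA7F.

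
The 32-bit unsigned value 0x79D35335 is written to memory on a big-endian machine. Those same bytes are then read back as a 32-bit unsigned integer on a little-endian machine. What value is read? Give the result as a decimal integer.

894686073

Stored big-endian, the bytes at ascending addresses are 79 D3 53 35.
Read back as little-endian, the first byte is least significant, giving 0x3553D379.
0x3553D379 = 894686073.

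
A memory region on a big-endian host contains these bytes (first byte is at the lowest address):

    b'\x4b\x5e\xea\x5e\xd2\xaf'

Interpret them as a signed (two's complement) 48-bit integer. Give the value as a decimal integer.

Big-endian: lowest address holds the most-significant byte.
The bytes are already most-significant first: 0x4B5EEA5ED2AF.
0x4B5EEA5ED2AF = 82871031091887.

82871031091887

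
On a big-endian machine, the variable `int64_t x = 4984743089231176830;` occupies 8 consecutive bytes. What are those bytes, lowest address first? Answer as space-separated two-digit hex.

4984743089231176830 in hexadecimal, padded to 64 bits, is 0x452D5D6DEA35247E.
Split into bytes (most-significant first): 45 2D 5D 6D EA 35 24 7E.
Big-endian: lowest address holds the most-significant byte.
So the memory order matches the most-significant-first order: 45 2D 5D 6D EA 35 24 7E.

45 2D 5D 6D EA 35 24 7E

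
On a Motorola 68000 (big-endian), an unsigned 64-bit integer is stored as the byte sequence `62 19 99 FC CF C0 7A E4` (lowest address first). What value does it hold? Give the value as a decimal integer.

Big-endian stores the most-significant byte at the lowest address.
The bytes are already most-significant first: 0x621999FCCFC07AE4.
0x621999FCCFC07AE4 = 7068850401231010532.

7068850401231010532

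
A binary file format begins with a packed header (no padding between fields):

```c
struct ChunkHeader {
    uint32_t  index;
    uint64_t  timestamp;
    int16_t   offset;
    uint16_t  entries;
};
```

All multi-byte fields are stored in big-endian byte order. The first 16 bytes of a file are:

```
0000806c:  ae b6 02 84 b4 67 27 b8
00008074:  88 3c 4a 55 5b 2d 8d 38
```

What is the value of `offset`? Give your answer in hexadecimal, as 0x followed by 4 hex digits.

`offset` follows `index` (4 B), `timestamp` (8 B), so it starts at offset 4 + 8 = 12 and occupies 2 bytes.
Bytes at offsets 12..13: 5B 2D.
Big-endian: lowest address holds the most-significant byte.
The bytes are already most-significant first: 0x5B2D.

0x5B2D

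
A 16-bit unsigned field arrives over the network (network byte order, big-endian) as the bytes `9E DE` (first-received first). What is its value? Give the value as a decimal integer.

40670

In big-endian order the high byte comes first in memory.
The bytes are already most-significant first: 0x9EDE.
0x9EDE = 40670.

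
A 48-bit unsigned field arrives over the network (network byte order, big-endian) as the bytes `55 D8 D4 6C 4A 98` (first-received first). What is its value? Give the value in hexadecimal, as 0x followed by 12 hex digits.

0x55D8D46C4A98

In big-endian order the high byte comes first in memory.
The bytes are already most-significant first: 0x55D8D46C4A98.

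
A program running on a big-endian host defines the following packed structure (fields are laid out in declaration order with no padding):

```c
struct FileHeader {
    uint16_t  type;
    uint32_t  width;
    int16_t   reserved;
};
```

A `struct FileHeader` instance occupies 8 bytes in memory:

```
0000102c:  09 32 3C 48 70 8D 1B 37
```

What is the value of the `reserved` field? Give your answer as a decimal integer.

6967

`reserved` follows `type` (2 B), `width` (4 B), so it starts at offset 2 + 4 = 6 and occupies 2 bytes.
Bytes at offsets 6..7: 1B 37.
Big-endian stores the most-significant byte at the lowest address.
The bytes are already most-significant first: 0x1B37.
0x1B37 = 6967.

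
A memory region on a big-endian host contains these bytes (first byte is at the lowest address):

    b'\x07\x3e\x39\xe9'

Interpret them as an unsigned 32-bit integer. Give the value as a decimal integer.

121518569

In big-endian order the high byte comes first in memory.
The bytes are already most-significant first: 0x073E39E9.
0x073E39E9 = 121518569.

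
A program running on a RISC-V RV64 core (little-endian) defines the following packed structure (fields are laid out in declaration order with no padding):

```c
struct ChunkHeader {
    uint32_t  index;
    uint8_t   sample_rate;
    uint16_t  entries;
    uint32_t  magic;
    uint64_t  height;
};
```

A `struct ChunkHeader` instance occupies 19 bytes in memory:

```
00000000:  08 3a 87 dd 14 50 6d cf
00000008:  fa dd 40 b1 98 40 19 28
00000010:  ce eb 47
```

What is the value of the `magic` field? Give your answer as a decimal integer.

1088289487

`magic` follows `index` (4 B), `sample_rate` (1 B), `entries` (2 B), so it starts at offset 4 + 1 + 2 = 7 and occupies 4 bytes.
Bytes at offsets 7..10: CF FA DD 40.
In little-endian order the low byte comes first in memory.
Reassemble most-significant byte first: 40 DD FA CF → 0x40DDFACF.
0x40DDFACF = 1088289487.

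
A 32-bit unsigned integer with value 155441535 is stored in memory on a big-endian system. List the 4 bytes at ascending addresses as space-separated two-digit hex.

155441535 in hexadecimal, padded to 32 bits, is 0x0943D97F.
Split into bytes (most-significant first): 09 43 D9 7F.
Big-endian: lowest address holds the most-significant byte.
So the memory order matches the most-significant-first order: 09 43 D9 7F.

09 43 D9 7F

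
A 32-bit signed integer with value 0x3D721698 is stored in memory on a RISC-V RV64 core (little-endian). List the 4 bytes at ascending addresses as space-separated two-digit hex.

98 16 72 3D

Split into bytes (most-significant first): 3D 72 16 98.
In little-endian order the low byte comes first in memory.
So at ascending addresses the bytes are 98 16 72 3D.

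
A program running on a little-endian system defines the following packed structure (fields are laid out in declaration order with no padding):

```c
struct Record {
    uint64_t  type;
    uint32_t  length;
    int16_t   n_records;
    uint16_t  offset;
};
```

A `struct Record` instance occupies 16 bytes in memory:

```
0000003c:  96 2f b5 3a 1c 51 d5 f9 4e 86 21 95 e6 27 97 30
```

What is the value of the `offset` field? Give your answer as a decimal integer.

`offset` follows `type` (8 B), `length` (4 B), `n_records` (2 B), so it starts at offset 8 + 4 + 2 = 14 and occupies 2 bytes.
Bytes at offsets 14..15: 97 30.
Little-endian stores the least-significant byte at the lowest address.
Reassemble most-significant byte first: 30 97 → 0x3097.
0x3097 = 12439.

12439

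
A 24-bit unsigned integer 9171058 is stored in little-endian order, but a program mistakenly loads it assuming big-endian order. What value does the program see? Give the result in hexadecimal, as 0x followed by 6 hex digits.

9171058 in 24-bit hexadecimal is 0x8BF072.
Stored little-endian, the bytes at ascending addresses are 72 F0 8B.
Read back as big-endian, the last byte is least significant, giving 0x72F08B.

0x72F08B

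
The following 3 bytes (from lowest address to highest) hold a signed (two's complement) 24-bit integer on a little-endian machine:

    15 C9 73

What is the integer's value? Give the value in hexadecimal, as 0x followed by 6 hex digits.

0x73C915

In little-endian order the low byte comes first in memory.
Reassemble most-significant byte first: 73 C9 15 → 0x73C915.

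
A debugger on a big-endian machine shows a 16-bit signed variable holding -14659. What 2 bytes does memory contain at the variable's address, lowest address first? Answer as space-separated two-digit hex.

Two's complement of -14659 in 16 bits: 14659 = 0x3943; invert → 0xC6BC; add 1 → 0xC6BD.
Split into bytes (most-significant first): C6 BD.
In big-endian order the high byte comes first in memory.
So the memory order matches the most-significant-first order: C6 BD.

C6 BD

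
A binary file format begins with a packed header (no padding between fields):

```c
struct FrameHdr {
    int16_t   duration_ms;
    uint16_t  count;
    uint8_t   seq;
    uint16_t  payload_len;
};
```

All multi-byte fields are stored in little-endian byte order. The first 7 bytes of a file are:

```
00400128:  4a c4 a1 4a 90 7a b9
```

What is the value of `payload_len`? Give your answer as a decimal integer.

`payload_len` follows `duration_ms` (2 B), `count` (2 B), `seq` (1 B), so it starts at offset 2 + 2 + 1 = 5 and occupies 2 bytes.
Bytes at offsets 5..6: 7A B9.
Little-endian stores the least-significant byte at the lowest address.
Reassemble most-significant byte first: B9 7A → 0xB97A.
0xB97A = 47482.

47482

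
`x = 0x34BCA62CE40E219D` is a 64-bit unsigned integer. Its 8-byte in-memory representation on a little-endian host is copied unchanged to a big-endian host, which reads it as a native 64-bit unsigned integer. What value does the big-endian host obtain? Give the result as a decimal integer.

Stored little-endian, the bytes at ascending addresses are 9D 21 0E E4 2C A6 BC 34.
Read back as big-endian, the last byte is least significant, giving 0x9D210EE42CA6BC34.
0x9D210EE42CA6BC34 = 11322347311350594612.

11322347311350594612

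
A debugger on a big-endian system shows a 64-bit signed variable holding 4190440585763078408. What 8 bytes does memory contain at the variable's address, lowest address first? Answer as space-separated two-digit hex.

4190440585763078408 in hexadecimal, padded to 64 bits, is 0x3A276F82C6C9C108.
Split into bytes (most-significant first): 3A 27 6F 82 C6 C9 C1 08.
In big-endian order the high byte comes first in memory.
So the memory order matches the most-significant-first order: 3A 27 6F 82 C6 C9 C1 08.

3A 27 6F 82 C6 C9 C1 08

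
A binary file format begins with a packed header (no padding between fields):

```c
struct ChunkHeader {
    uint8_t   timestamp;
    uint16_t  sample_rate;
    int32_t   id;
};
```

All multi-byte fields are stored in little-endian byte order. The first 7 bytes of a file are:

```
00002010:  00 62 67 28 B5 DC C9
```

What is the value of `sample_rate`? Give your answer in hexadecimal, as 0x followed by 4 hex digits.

`sample_rate` follows `timestamp` (1 byte), so it starts at byte offset 1 and occupies 2 bytes.
Bytes at offsets 1..2: 62 67.
In little-endian order the low byte comes first in memory.
Reassemble most-significant byte first: 67 62 → 0x6762.

0x6762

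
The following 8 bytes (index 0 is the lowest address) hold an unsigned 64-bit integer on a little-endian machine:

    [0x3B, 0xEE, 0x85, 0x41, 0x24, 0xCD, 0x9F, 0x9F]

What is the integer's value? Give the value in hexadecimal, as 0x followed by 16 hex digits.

Little-endian stores the least-significant byte at the lowest address.
Reassemble most-significant byte first: 9F 9F CD 24 41 85 EE 3B → 0x9F9FCD244185EE3B.

0x9F9FCD244185EE3B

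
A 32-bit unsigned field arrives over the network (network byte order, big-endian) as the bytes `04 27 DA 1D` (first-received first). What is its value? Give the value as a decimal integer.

69720605

Big-endian stores the most-significant byte at the lowest address.
The bytes are already most-significant first: 0x0427DA1D.
0x0427DA1D = 69720605.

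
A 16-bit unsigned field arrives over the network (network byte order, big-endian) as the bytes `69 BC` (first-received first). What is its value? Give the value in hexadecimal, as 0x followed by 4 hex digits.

Big-endian stores the most-significant byte at the lowest address.
The bytes are already most-significant first: 0x69BC.

0x69BC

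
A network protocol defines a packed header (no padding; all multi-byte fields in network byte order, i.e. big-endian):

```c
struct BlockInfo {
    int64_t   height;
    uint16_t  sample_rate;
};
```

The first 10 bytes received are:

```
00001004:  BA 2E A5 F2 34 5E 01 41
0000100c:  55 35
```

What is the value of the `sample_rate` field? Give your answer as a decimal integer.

21813

`sample_rate` follows `height` (8 bytes), so it starts at byte offset 8 and occupies 2 bytes.
Bytes at offsets 8..9: 55 35.
Big-endian stores the most-significant byte at the lowest address.
The bytes are already most-significant first: 0x5535.
0x5535 = 21813.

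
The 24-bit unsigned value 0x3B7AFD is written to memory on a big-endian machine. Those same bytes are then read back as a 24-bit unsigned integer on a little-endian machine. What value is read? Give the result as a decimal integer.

16611899

Stored big-endian, the bytes at ascending addresses are 3B 7A FD.
Read back as little-endian, the first byte is least significant, giving 0xFD7A3B.
0xFD7A3B = 16611899.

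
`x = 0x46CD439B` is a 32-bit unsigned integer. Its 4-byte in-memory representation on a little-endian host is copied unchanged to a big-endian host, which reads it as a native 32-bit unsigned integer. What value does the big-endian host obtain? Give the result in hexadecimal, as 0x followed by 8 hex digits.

Stored little-endian, the bytes at ascending addresses are 9B 43 CD 46.
Read back as big-endian, the last byte is least significant, giving 0x9B43CD46.

0x9B43CD46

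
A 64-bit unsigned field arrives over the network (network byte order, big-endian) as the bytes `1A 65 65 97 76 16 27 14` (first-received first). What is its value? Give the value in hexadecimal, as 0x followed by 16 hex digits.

0x1A65659776162714

In big-endian order the high byte comes first in memory.
The bytes are already most-significant first: 0x1A65659776162714.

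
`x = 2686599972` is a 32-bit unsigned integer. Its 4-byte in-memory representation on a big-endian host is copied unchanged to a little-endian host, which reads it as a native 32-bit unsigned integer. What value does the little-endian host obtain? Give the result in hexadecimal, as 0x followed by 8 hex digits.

0x244322A0

2686599972 in 32-bit hexadecimal is 0xA0224324.
Stored big-endian, the bytes at ascending addresses are A0 22 43 24.
Read back as little-endian, the first byte is least significant, giving 0x244322A0.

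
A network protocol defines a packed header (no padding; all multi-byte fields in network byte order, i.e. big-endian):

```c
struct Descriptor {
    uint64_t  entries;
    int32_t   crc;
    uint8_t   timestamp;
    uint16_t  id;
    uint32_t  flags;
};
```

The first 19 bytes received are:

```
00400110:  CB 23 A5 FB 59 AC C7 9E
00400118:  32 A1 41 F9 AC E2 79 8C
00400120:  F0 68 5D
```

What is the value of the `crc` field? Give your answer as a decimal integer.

849428985

`crc` follows `entries` (8 bytes), so it starts at byte offset 8 and occupies 4 bytes.
Bytes at offsets 8..11: 32 A1 41 F9.
In big-endian order the high byte comes first in memory.
The bytes are already most-significant first: 0x32A141F9.
0x32A141F9 = 849428985.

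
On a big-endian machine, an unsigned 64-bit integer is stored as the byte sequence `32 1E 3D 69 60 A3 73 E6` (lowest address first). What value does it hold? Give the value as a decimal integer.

Big-endian stores the most-significant byte at the lowest address.
The bytes are already most-significant first: 0x321E3D6960A373E6.
0x321E3D6960A373E6 = 3611391473999901670.

3611391473999901670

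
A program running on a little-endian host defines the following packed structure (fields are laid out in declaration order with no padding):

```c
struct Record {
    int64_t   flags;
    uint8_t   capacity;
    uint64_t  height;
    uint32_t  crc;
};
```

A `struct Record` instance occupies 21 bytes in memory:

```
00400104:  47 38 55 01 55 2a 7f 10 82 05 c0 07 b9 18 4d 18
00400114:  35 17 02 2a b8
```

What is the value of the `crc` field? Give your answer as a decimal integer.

`crc` follows `flags` (8 B), `capacity` (1 B), `height` (8 B), so it starts at offset 8 + 1 + 8 = 17 and occupies 4 bytes.
Bytes at offsets 17..20: 17 02 2A B8.
Little-endian: lowest address holds the least-significant byte.
Reassemble most-significant byte first: B8 2A 02 17 → 0xB82A0217.
0xB82A0217 = 3089760791.

3089760791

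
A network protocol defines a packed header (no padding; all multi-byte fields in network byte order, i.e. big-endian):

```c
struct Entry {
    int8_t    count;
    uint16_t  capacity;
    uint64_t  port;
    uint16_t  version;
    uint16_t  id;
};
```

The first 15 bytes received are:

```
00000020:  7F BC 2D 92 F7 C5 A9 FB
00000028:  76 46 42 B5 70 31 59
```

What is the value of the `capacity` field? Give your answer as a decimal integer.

48173

`capacity` follows `count` (1 byte), so it starts at byte offset 1 and occupies 2 bytes.
Bytes at offsets 1..2: BC 2D.
Big-endian: lowest address holds the most-significant byte.
The bytes are already most-significant first: 0xBC2D.
0xBC2D = 48173.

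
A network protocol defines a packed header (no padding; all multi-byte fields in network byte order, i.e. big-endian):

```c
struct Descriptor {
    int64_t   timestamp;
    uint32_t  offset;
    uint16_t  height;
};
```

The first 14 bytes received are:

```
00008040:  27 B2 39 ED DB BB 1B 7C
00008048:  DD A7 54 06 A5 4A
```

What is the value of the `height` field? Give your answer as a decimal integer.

`height` follows `timestamp` (8 B), `offset` (4 B), so it starts at offset 8 + 4 = 12 and occupies 2 bytes.
Bytes at offsets 12..13: A5 4A.
Big-endian: lowest address holds the most-significant byte.
The bytes are already most-significant first: 0xA54A.
0xA54A = 42314.

42314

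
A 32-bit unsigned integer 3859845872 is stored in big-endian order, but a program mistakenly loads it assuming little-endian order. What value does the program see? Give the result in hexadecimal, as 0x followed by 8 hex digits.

3859845872 in 32-bit hexadecimal is 0xE61092F0.
Stored big-endian, the bytes at ascending addresses are E6 10 92 F0.
Read back as little-endian, the first byte is least significant, giving 0xF09210E6.

0xF09210E6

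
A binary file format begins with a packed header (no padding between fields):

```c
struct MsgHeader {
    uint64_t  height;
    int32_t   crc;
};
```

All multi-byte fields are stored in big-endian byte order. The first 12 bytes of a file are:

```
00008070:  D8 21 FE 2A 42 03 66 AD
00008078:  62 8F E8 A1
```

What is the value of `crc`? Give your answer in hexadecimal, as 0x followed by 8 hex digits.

`crc` follows `height` (8 bytes), so it starts at byte offset 8 and occupies 4 bytes.
Bytes at offsets 8..11: 62 8F E8 A1.
Big-endian stores the most-significant byte at the lowest address.
The bytes are already most-significant first: 0x628FE8A1.

0x628FE8A1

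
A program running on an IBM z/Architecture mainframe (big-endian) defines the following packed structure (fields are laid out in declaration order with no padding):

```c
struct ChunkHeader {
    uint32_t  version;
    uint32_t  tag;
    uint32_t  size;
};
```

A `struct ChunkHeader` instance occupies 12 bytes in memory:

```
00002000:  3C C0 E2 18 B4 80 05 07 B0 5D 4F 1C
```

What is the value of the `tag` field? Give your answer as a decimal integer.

`tag` follows `version` (4 bytes), so it starts at byte offset 4 and occupies 4 bytes.
Bytes at offsets 4..7: B4 80 05 07.
Big-endian: lowest address holds the most-significant byte.
The bytes are already most-significant first: 0xB4800507.
0xB4800507 = 3028288775.

3028288775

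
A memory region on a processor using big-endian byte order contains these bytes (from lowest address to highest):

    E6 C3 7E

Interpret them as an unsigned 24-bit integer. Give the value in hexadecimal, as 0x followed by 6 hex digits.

Big-endian stores the most-significant byte at the lowest address.
The bytes are already most-significant first: 0xE6C37E.

0xE6C37E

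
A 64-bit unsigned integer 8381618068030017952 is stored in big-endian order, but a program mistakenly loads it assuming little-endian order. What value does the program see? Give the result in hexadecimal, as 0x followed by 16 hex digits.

8381618068030017952 in 64-bit hexadecimal is 0x74517D39A3ECD1A0.
Stored big-endian, the bytes at ascending addresses are 74 51 7D 39 A3 EC D1 A0.
Read back as little-endian, the first byte is least significant, giving 0xA0D1ECA3397D5174.

0xA0D1ECA3397D5174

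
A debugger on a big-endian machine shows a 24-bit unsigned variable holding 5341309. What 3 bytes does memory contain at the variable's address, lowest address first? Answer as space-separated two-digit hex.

51 80 7D

5341309 in hexadecimal, padded to 24 bits, is 0x51807D.
Split into bytes (most-significant first): 51 80 7D.
Big-endian stores the most-significant byte at the lowest address.
So the memory order matches the most-significant-first order: 51 80 7D.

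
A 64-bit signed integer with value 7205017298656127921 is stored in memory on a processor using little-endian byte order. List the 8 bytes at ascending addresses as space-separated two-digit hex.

B1 6B F1 2E 0F 5D FD 63

7205017298656127921 in hexadecimal, padded to 64 bits, is 0x63FD5D0F2EF16BB1.
Split into bytes (most-significant first): 63 FD 5D 0F 2E F1 6B B1.
In little-endian order the low byte comes first in memory.
So at ascending addresses the bytes are B1 6B F1 2E 0F 5D FD 63.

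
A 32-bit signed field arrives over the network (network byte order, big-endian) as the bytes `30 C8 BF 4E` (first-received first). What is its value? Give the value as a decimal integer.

818462542

Big-endian stores the most-significant byte at the lowest address.
The bytes are already most-significant first: 0x30C8BF4E.
0x30C8BF4E = 818462542.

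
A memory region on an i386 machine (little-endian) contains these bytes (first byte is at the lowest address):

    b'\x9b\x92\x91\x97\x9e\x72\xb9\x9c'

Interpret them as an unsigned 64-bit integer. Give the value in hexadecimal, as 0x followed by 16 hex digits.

Little-endian stores the least-significant byte at the lowest address.
Reassemble most-significant byte first: 9C B9 72 9E 97 91 92 9B → 0x9CB9729E9791929B.

0x9CB9729E9791929B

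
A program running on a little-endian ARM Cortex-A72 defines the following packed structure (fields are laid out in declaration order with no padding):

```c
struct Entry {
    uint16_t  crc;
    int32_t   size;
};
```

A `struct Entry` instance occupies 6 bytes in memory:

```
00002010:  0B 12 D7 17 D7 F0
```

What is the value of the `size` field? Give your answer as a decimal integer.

`size` follows `crc` (2 bytes), so it starts at byte offset 2 and occupies 4 bytes.
Bytes at offsets 2..5: D7 17 D7 F0.
Little-endian stores the least-significant byte at the lowest address.
Reassemble most-significant byte first: F0 D7 17 D7 → 0xF0D717D7.
Top bit is set, so as a signed 32-bit value this is 0xF0D717D7 − 2^32 = -254339113.

-254339113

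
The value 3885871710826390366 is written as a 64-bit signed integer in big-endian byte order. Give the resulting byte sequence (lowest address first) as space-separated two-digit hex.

35 ED 63 BB 96 8B E3 5E

3885871710826390366 in hexadecimal, padded to 64 bits, is 0x35ED63BB968BE35E.
Split into bytes (most-significant first): 35 ED 63 BB 96 8B E3 5E.
Big-endian stores the most-significant byte at the lowest address.
So the memory order matches the most-significant-first order: 35 ED 63 BB 96 8B E3 5E.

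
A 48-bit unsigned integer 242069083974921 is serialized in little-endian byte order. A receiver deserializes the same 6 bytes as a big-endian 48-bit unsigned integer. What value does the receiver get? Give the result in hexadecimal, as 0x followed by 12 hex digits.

0x09EDC21929DC

242069083974921 in 48-bit hexadecimal is 0xDC2919C2ED09.
Stored little-endian, the bytes at ascending addresses are 09 ED C2 19 29 DC.
Read back as big-endian, the last byte is least significant, giving 0x09EDC21929DC.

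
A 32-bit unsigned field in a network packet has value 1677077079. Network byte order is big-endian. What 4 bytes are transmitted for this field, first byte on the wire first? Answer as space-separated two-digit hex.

1677077079 in hexadecimal, padded to 32 bits, is 0x63F62A57.
Split into bytes (most-significant first): 63 F6 2A 57.
In big-endian order the high byte comes first in memory.
So the memory order matches the most-significant-first order: 63 F6 2A 57.

63 F6 2A 57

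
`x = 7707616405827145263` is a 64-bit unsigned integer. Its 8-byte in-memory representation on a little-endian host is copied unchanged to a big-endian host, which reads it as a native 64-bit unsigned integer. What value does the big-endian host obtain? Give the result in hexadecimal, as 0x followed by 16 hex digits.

0x2FCE4CCE48F4F66A

7707616405827145263 in 64-bit hexadecimal is 0x6AF6F448CE4CCE2F.
Stored little-endian, the bytes at ascending addresses are 2F CE 4C CE 48 F4 F6 6A.
Read back as big-endian, the last byte is least significant, giving 0x2FCE4CCE48F4F66A.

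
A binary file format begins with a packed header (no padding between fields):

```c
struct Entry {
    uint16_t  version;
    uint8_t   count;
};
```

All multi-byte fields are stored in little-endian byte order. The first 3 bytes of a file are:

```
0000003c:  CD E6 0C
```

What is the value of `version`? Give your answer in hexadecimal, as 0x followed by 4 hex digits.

`version` is the first field, at byte offset 0, occupying 2 bytes.
Bytes at offsets 0..1: CD E6.
In little-endian order the low byte comes first in memory.
Reassemble most-significant byte first: E6 CD → 0xE6CD.

0xE6CD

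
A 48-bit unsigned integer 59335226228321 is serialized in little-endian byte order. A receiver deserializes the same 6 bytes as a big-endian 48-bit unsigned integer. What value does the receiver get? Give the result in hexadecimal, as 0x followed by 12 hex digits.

0x61FE140FF735

59335226228321 in 48-bit hexadecimal is 0x35F70F14FE61.
Stored little-endian, the bytes at ascending addresses are 61 FE 14 0F F7 35.
Read back as big-endian, the last byte is least significant, giving 0x61FE140FF735.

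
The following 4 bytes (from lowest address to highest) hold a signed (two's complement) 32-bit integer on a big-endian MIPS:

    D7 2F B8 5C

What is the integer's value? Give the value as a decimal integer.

-684738468

Big-endian stores the most-significant byte at the lowest address.
The bytes are already most-significant first: 0xD72FB85C.
Top bit is set, so as a signed 32-bit value this is 0xD72FB85C − 2^32 = -684738468.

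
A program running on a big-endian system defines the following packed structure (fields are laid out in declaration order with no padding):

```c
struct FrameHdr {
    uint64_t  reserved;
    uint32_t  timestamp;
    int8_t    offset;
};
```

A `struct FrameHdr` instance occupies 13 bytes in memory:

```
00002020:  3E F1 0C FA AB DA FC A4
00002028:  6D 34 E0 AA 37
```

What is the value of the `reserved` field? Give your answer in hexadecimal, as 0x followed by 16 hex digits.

`reserved` is the first field, at byte offset 0, occupying 8 bytes.
Bytes at offsets 0..7: 3E F1 0C FA AB DA FC A4.
In big-endian order the high byte comes first in memory.
The bytes are already most-significant first: 0x3EF10CFAABDAFCA4.

0x3EF10CFAABDAFCA4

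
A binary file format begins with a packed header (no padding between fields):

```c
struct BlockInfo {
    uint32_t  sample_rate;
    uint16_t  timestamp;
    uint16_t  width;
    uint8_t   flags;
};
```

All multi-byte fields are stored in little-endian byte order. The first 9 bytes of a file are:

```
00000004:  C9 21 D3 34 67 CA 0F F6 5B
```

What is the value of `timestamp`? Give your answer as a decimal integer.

51815

`timestamp` follows `sample_rate` (4 bytes), so it starts at byte offset 4 and occupies 2 bytes.
Bytes at offsets 4..5: 67 CA.
Little-endian: lowest address holds the least-significant byte.
Reassemble most-significant byte first: CA 67 → 0xCA67.
0xCA67 = 51815.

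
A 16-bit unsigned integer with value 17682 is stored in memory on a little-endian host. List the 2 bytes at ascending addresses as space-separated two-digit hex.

17682 in hexadecimal, padded to 16 bits, is 0x4512.
Split into bytes (most-significant first): 45 12.
Little-endian stores the least-significant byte at the lowest address.
So at ascending addresses the bytes are 12 45.

12 45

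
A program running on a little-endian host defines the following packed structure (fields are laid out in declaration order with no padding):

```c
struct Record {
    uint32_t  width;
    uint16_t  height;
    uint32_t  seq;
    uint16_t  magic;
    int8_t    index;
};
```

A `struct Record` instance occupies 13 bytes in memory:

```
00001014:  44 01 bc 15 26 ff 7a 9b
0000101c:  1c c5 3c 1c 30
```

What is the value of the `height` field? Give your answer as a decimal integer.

`height` follows `width` (4 bytes), so it starts at byte offset 4 and occupies 2 bytes.
Bytes at offsets 4..5: 26 FF.
Little-endian stores the least-significant byte at the lowest address.
Reassemble most-significant byte first: FF 26 → 0xFF26.
0xFF26 = 65318.

65318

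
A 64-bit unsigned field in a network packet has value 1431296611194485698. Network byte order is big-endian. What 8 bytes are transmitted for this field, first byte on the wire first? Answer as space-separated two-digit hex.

1431296611194485698 in hexadecimal, padded to 64 bits, is 0x13DCFCAF3E77BBC2.
Split into bytes (most-significant first): 13 DC FC AF 3E 77 BB C2.
In big-endian order the high byte comes first in memory.
So the memory order matches the most-significant-first order: 13 DC FC AF 3E 77 BB C2.

13 DC FC AF 3E 77 BB C2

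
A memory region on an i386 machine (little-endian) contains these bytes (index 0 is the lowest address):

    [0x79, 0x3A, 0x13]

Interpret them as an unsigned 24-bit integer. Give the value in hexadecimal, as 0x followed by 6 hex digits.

0x133A79

In little-endian order the low byte comes first in memory.
Reassemble most-significant byte first: 13 3A 79 → 0x133A79.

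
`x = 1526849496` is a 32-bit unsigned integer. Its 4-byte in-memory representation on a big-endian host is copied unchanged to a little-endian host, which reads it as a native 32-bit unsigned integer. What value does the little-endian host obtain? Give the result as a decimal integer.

1526849496 in 32-bit hexadecimal is 0x5B01DFD8.
Stored big-endian, the bytes at ascending addresses are 5B 01 DF D8.
Read back as little-endian, the first byte is least significant, giving 0xD8DF015B.
0xD8DF015B = 3638493531.

3638493531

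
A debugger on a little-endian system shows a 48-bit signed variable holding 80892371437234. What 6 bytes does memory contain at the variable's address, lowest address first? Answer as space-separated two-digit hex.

B2 86 10 39 92 49

80892371437234 in hexadecimal, padded to 48 bits, is 0x4992391086B2.
Split into bytes (most-significant first): 49 92 39 10 86 B2.
In little-endian order the low byte comes first in memory.
So at ascending addresses the bytes are B2 86 10 39 92 49.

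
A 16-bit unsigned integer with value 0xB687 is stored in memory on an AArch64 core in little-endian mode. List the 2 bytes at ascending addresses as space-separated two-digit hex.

Split into bytes (most-significant first): B6 87.
Little-endian stores the least-significant byte at the lowest address.
So at ascending addresses the bytes are 87 B6.

87 B6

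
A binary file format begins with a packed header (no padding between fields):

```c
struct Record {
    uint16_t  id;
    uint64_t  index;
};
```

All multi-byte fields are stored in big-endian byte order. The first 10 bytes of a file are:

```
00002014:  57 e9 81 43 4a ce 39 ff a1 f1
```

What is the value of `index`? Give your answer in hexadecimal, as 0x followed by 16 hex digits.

`index` follows `id` (2 bytes), so it starts at byte offset 2 and occupies 8 bytes.
Bytes at offsets 2..9: 81 43 4A CE 39 FF A1 F1.
Big-endian: lowest address holds the most-significant byte.
The bytes are already most-significant first: 0x81434ACE39FFA1F1.

0x81434ACE39FFA1F1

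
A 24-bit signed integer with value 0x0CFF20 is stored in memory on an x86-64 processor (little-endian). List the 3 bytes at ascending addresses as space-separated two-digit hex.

Split into bytes (most-significant first): 0C FF 20.
In little-endian order the low byte comes first in memory.
So at ascending addresses the bytes are 20 FF 0C.

20 FF 0C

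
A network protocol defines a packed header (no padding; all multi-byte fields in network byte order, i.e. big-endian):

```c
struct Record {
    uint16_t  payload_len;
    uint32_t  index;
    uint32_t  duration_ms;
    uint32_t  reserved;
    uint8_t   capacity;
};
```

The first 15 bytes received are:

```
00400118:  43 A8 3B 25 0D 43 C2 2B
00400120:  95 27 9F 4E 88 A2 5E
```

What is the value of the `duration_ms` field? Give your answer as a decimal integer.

`duration_ms` follows `payload_len` (2 B), `index` (4 B), so it starts at offset 2 + 4 = 6 and occupies 4 bytes.
Bytes at offsets 6..9: C2 2B 95 27.
Big-endian: lowest address holds the most-significant byte.
The bytes are already most-significant first: 0xC22B9527.
0xC22B9527 = 3257636135.

3257636135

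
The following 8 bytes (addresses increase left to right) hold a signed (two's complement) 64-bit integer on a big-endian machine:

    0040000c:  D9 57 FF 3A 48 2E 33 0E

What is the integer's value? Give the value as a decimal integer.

Big-endian stores the most-significant byte at the lowest address.
The bytes are already most-significant first: 0xD957FF3A482E330E.
Top bit is set, so as a signed 64-bit value this is 0xD957FF3A482E330E − 2^64 = -2785477218721189106.

-2785477218721189106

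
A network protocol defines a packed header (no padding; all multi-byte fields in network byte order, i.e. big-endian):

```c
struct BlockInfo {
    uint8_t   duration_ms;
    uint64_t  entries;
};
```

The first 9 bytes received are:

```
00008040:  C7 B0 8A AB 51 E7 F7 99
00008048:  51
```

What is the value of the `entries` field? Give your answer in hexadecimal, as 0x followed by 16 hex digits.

0xB08AAB51E7F79951

`entries` follows `duration_ms` (1 byte), so it starts at byte offset 1 and occupies 8 bytes.
Bytes at offsets 1..8: B0 8A AB 51 E7 F7 99 51.
Big-endian stores the most-significant byte at the lowest address.
The bytes are already most-significant first: 0xB08AAB51E7F79951.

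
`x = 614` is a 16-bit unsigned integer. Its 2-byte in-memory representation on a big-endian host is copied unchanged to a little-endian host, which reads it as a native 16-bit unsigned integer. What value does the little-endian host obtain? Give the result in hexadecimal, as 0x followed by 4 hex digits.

0x6602

614 in 16-bit hexadecimal is 0x0266.
Stored big-endian, the bytes at ascending addresses are 02 66.
Read back as little-endian, the first byte is least significant, giving 0x6602.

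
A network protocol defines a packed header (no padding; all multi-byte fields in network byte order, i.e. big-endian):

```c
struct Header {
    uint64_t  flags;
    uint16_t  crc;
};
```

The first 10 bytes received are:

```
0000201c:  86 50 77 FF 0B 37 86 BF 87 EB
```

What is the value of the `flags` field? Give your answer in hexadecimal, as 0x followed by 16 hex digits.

`flags` is the first field, at byte offset 0, occupying 8 bytes.
Bytes at offsets 0..7: 86 50 77 FF 0B 37 86 BF.
Big-endian stores the most-significant byte at the lowest address.
The bytes are already most-significant first: 0x865077FF0B3786BF.

0x865077FF0B3786BF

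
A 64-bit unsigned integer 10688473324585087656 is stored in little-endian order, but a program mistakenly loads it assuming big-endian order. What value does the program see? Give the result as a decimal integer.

12173829953713165716

10688473324585087656 in 64-bit hexadecimal is 0x945515DBD721F2A8.
Stored little-endian, the bytes at ascending addresses are A8 F2 21 D7 DB 15 55 94.
Read back as big-endian, the last byte is least significant, giving 0xA8F221D7DB155594.
0xA8F221D7DB155594 = 12173829953713165716.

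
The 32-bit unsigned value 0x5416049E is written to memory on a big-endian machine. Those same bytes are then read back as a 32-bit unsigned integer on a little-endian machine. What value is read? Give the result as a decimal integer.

Stored big-endian, the bytes at ascending addresses are 54 16 04 9E.
Read back as little-endian, the first byte is least significant, giving 0x9E041654.
0x9E041654 = 2651067988.

2651067988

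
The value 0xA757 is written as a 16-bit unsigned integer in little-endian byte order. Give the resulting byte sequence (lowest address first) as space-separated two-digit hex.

Split into bytes (most-significant first): A7 57.
Little-endian stores the least-significant byte at the lowest address.
So at ascending addresses the bytes are 57 A7.

57 A7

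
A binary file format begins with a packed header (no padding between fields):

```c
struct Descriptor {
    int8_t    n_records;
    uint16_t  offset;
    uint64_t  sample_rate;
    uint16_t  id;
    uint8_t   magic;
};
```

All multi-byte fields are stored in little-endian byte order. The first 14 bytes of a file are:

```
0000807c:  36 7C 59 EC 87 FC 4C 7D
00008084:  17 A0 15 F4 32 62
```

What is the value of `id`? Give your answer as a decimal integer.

13044

`id` follows `n_records` (1 B), `offset` (2 B), `sample_rate` (8 B), so it starts at offset 1 + 2 + 8 = 11 and occupies 2 bytes.
Bytes at offsets 11..12: F4 32.
Little-endian stores the least-significant byte at the lowest address.
Reassemble most-significant byte first: 32 F4 → 0x32F4.
0x32F4 = 13044.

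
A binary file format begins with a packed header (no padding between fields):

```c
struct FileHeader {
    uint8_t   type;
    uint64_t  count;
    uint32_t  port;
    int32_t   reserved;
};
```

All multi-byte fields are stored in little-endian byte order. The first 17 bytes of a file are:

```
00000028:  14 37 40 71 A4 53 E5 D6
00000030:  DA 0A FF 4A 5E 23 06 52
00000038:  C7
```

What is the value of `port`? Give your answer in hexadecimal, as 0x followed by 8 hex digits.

`port` follows `type` (1 B), `count` (8 B), so it starts at offset 1 + 8 = 9 and occupies 4 bytes.
Bytes at offsets 9..12: 0A FF 4A 5E.
In little-endian order the low byte comes first in memory.
Reassemble most-significant byte first: 5E 4A FF 0A → 0x5E4AFF0A.

0x5E4AFF0A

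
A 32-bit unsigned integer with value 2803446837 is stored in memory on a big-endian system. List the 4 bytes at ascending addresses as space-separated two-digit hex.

2803446837 in hexadecimal, padded to 32 bits, is 0xA7193435.
Split into bytes (most-significant first): A7 19 34 35.
Big-endian stores the most-significant byte at the lowest address.
So the memory order matches the most-significant-first order: A7 19 34 35.

A7 19 34 35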